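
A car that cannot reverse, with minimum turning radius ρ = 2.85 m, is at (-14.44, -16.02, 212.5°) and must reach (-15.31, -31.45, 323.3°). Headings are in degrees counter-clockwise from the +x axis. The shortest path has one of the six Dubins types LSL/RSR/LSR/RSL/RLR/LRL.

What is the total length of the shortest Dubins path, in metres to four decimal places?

16.2753 m

Let ψ = atan2(Δy, Δx) = atan2(-15.43, -0.87) = -93.2271° be the start→goal bearing.
Normalize: d = |goal − start| / ρ = 15.454507/2.85 = 5.422634, α = (θ_start − ψ) mod 360° = 305.7271° = 5.335945 rad, β = (θ_goal − ψ) mod 360° = 56.5271° = 0.986585 rad.
Common terms: sin α = -0.811807, cos α = 0.583926, sin β = 0.834147, cos β = 0.551542, cos(α−β) = -0.355107, d² = 29.404962. Work in radians in the unit-radius frame; every candidate has L = ρ·(t + p + q).
LSL: p² = 2 + d² − 2cos(α−β) + 2d(sin α − sin β) = 14.264360; p = √p² = 3.776819; φ = atan2(cos β − cos α, d + sin α − sin β) = -0.008574 rad; t = (φ − α) mod 2π = 0.938666 rad, q = (β − φ) mod 2π = 0.995159 rad → L = 2.85·(0.938666 + 3.776819 + 0.995159) = 2.85·5.710644 = 16.275334 m
RSR: p² = 2 + d² − 2cos(α−β) + 2d(sin β − sin α) = 49.965990; p = √p² = 7.068663; φ = atan2(cos α − cos β, d − sin α + sin β) = 0.004581 rad; t = (α − φ) mod 2π = 5.331364 rad, q = (φ − β) mod 2π = 5.301182 rad → L = 2.85·(5.331364 + 7.068663 + 5.301182) = 2.85·17.701208 = 50.448444 m
LSR: p² = d² − 2 + 2cos(α−β) + 2d(sin α + sin β) = 26.937030; p = √p² = 5.190090; φ = atan2(−cos α − cos β, d + sin α + sin β) − atan2(−2, p) = 0.162225 rad; t = (φ − α) mod 2π = 1.109465 rad, q = (φ − β) mod 2π = 5.458826 rad → L = 2.85·(1.109465 + 5.190090 + 5.458826) = 2.85·11.758380 = 33.511384 m
RSL: p² = d² − 2 + 2cos(α−β) − 2d(sin α + sin β) = 26.452465; p = √p² = 5.143196; φ = atan2(cos α + cos β, d − sin α − sin β) − atan2(2, p) = -0.163628 rad; t = (α − φ) mod 2π = 5.499573 rad, q = (β − φ) mod 2π = 1.150212 rad → L = 2.85·(5.499573 + 5.143196 + 1.150212) = 2.85·11.792981 = 33.609995 m
RLR: c = (6 − d² + 2cos(α−β) + 2d(sin α − sin β))/8 = -5.245749, |c| > 1 → infeasible
LRL: c = (6 − d² + 2cos(α−β) − 2d(sin α − sin β))/8 = -0.783045; p = 2π − arccos c = 3.812842 rad; φ = atan2(cos β − cos α, d + sin α − sin β) = -0.008574 rad; t = (φ − α + p/2) mod 2π = 2.845087 rad, q = (β − α − t + p) mod 2π = 2.901580 rad → L = 2.85·(2.845087 + 3.812842 + 2.901580) = 2.85·9.559509 = 27.244602 m
Shortest: LSL with L = 16.275334 m ≈ 16.2753 m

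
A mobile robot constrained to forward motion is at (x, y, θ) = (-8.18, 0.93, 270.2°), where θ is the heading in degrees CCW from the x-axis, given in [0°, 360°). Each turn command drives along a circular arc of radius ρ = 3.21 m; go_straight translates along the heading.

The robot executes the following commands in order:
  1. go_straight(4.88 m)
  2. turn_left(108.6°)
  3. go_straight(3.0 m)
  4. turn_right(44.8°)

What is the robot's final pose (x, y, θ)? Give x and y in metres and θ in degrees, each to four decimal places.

set_pose: (x, y, θ) = (-8.1800, 0.9300, 270.2000°), ρ = 3.21
go_straight(4.88): x += 4.88·cos θ, y += 4.88·sin θ → (-8.1630, -3.9500, 270.2000°)
turn_left(108.6°): centre at ρ to the left, rotate +108.6° → (-3.9185, -6.9775, 378.8000° ≡ 18.8000°)
go_straight(3.0): x += 3.0·cos θ, y += 3.0·sin θ → (-1.0786, -6.0107, 18.8000°)
turn_right(44.8°): centre at ρ to the right, rotate −44.8° → (1.3631, -6.1643, -26.0000° ≡ 334.0000°)

(1.3631, -6.1643, 334.0000°)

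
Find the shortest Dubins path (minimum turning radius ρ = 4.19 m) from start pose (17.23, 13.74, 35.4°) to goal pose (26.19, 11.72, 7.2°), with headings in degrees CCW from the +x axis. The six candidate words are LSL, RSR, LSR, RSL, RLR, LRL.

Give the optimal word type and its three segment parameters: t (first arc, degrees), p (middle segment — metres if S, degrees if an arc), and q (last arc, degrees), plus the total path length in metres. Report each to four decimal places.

Let ψ = atan2(Δy, Δx) = atan2(-2.02, 8.96) = -12.7047° be the start→goal bearing.
Normalize: d = |goal − start| / ρ = 9.184879/4.19 = 2.192095, α = (θ_start − ψ) mod 360° = 48.1047° = 0.839586 rad, β = (θ_goal − ψ) mod 360° = 19.9047° = 0.347403 rad.
Common terms: sin α = 0.744367, cos α = 0.667771, sin β = 0.340457, cos β = 0.940260, cos(α−β) = 0.881303, d² = 4.805281. Work in radians in the unit-radius frame; every candidate has L = ρ·(t + p + q).
LSL: p² = 2 + d² − 2cos(α−β) + 2d(sin α − sin β) = 6.813491; p = √p² = 2.610266; φ = atan2(cos β − cos α, d + sin α − sin β) = 0.104582 rad; t = (φ − α) mod 2π = 5.548181 rad, q = (β − φ) mod 2π = 0.242821 rad → L = 4.19·(5.548181 + 2.610266 + 0.242821) = 4.19·8.401269 = 35.201317 m
RSR: p² = 2 + d² − 2cos(α−β) + 2d(sin β − sin α) = 3.271858; p = √p² = 1.808828; φ = atan2(cos α − cos β, d − sin α + sin β) = -0.151220 rad; t = (α − φ) mod 2π = 0.990805 rad, q = (φ − β) mod 2π = 5.784563 rad → L = 4.19·(0.990805 + 1.808828 + 5.784563) = 4.19·8.584196 = 35.967781 m
LSR: p² = d² − 2 + 2cos(α−β) + 2d(sin α + sin β) = 9.323962; p = √p² = 3.053516; φ = atan2(−cos α − cos β, d + sin α + sin β) − atan2(−2, p) = 0.123678 rad; t = (φ − α) mod 2π = 5.567278 rad, q = (φ − β) mod 2π = 6.059461 rad → L = 4.19·(5.567278 + 3.053516 + 6.059461) = 4.19·14.680255 = 61.510268 m
RSL: p² = d² − 2 + 2cos(α−β) − 2d(sin α + sin β) = -0.188186 < 0 → infeasible
RLR: c = (6 − d² + 2cos(α−β) + 2d(sin α − sin β))/8 = 0.591018; p = 2π − arccos c = 5.344709 rad; φ = atan2(cos α − cos β, d − sin α + sin β) = -0.151220 rad; t = (α − φ + p/2) mod 2π = 3.663160 rad, q = (α − β − t + p) mod 2π = 2.173732 rad → L = 4.19·(3.663160 + 5.344709 + 2.173732) = 4.19·11.181601 = 46.850907 m
LRL: c = (6 − d² + 2cos(α−β) − 2d(sin α − sin β))/8 = 0.148314; p = 2π − arccos c = 4.861252 rad; φ = atan2(cos β − cos α, d + sin α − sin β) = 0.104582 rad; t = (φ − α + p/2) mod 2π = 1.695622 rad, q = (β − α − t + p) mod 2π = 2.673447 rad → L = 4.19·(1.695622 + 4.861252 + 2.673447) = 4.19·9.230321 = 38.675044 m
Shortest: LSL with L = 35.201317 m ≈ 35.2013 m
Convert LSL to answer units (arcs ×180/π): t = 5.548181·180/π = 317.8874°, p = ρ·p = 4.19·2.610266 = 10.9370 m, q = 0.242821·180/π = 13.9126°, L = 35.2013 m.

LSL: t = 317.8874°, p = 10.9370 m, q = 13.9126°, L = 35.2013 m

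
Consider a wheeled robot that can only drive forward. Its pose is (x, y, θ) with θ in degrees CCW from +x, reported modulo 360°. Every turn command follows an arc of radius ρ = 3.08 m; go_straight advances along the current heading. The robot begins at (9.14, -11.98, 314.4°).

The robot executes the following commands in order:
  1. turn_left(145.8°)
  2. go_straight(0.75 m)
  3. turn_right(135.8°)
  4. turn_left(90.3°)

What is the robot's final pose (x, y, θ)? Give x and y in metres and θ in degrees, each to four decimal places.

(23.3700, -4.7671, 54.7000°)

set_pose: (x, y, θ) = (9.1400, -11.9800, 314.4000°), ρ = 3.08
turn_left(145.8°): centre at ρ to the left, rotate +145.8° → (14.3719, -9.2796, 460.2000° ≡ 100.2000°)
go_straight(0.75): x += 0.75·cos θ, y += 0.75·sin θ → (14.2391, -8.5415, 100.2000°)
turn_right(135.8°): centre at ρ to the right, rotate −135.8° → (19.0633, -5.4917, -35.6000° ≡ 324.4000°)
turn_left(90.3°): centre at ρ to the left, rotate +90.3° → (23.3700, -4.7671, 414.7000° ≡ 54.7000°)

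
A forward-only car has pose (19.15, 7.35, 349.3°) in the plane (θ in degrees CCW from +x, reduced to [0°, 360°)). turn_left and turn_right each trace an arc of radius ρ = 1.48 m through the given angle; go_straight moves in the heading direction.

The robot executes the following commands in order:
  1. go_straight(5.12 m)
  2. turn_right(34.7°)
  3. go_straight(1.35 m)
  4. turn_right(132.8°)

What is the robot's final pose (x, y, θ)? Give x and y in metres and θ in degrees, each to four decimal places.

(24.9006, 2.5046, 181.8000°)

set_pose: (x, y, θ) = (19.1500, 7.3500, 349.3000°), ρ = 1.48
go_straight(5.12): x += 5.12·cos θ, y += 5.12·sin θ → (24.1810, 6.3994, 349.3000°)
turn_right(34.7°): centre at ρ to the right, rotate −34.7° → (24.9600, 5.9843, 314.6000°)
go_straight(1.35): x += 1.35·cos θ, y += 1.35·sin θ → (25.9079, 5.0231, 314.6000°)
turn_right(132.8°): centre at ρ to the right, rotate −132.8° → (24.9006, 2.5046, 181.8000°)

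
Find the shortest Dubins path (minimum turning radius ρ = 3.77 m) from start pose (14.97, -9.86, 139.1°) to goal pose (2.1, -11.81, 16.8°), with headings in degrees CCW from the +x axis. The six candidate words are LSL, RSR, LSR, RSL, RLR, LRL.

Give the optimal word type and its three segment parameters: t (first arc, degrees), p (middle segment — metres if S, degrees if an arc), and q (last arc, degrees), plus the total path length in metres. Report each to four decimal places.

Let ψ = atan2(Δy, Δx) = atan2(-1.95, -12.87) = -171.3844° be the start→goal bearing.
Normalize: d = |goal − start| / ρ = 13.016889/3.77 = 3.452756, α = (θ_start − ψ) mod 360° = 310.4844° = 5.418974 rad, β = (θ_goal − ψ) mod 360° = 188.1844° = 3.284437 rad.
Common terms: sin α = -0.760583, cos α = 0.649240, sin β = -0.142359, cos β = -0.989815, cos(α−β) = -0.534352, d² = 11.921522. Work in radians in the unit-radius frame; every candidate has L = ρ·(t + p + q).
LSL: p² = 2 + d² − 2cos(α−β) + 2d(sin α − sin β) = 10.721069; p = √p² = 3.274304; φ = atan2(cos β − cos α, d + sin α − sin β) = -0.524270 rad; t = (φ − α) mod 2π = 0.339941 rad, q = (β − φ) mod 2π = 3.808707 rad → L = 3.77·(0.339941 + 3.274304 + 3.808707) = 3.77·7.422952 = 27.984529 m
RSR: p² = 2 + d² − 2cos(α−β) + 2d(sin β − sin α) = 19.259384; p = √p² = 4.388552; φ = atan2(cos α − cos β, d − sin α + sin β) = 0.382762 rad; t = (α − φ) mod 2π = 5.036212 rad, q = (φ − β) mod 2π = 3.381511 rad → L = 3.77·(5.036212 + 4.388552 + 3.381511) = 3.77·12.806275 = 48.279655 m
LSR: p² = d² − 2 + 2cos(α−β) + 2d(sin α + sin β) = 2.617542; p = √p² = 1.617882; φ = atan2(−cos α − cos β, d + sin α + sin β) − atan2(−2, p) = 1.023410 rad; t = (φ − α) mod 2π = 1.887621 rad, q = (φ − β) mod 2π = 4.022159 rad → L = 3.77·(1.887621 + 1.617882 + 4.022159) = 3.77·7.527662 = 28.379284 m
RSL: p² = d² − 2 + 2cos(α−β) − 2d(sin α + sin β) = 15.088093; p = √p² = 3.884339; φ = atan2(cos α + cos β, d − sin α − sin β) − atan2(2, p) = -0.553519 rad; t = (α − φ) mod 2π = 5.972493 rad, q = (β − φ) mod 2π = 3.837955 rad → L = 3.77·(5.972493 + 3.884339 + 3.837955) = 3.77·13.694788 = 51.629351 m
RLR: c = (6 − d² + 2cos(α−β) + 2d(sin α − sin β))/8 = -1.407423, |c| > 1 → infeasible
LRL: c = (6 − d² + 2cos(α−β) − 2d(sin α − sin β))/8 = -0.340134; p = 2π − arccos c = 4.365330 rad; φ = atan2(cos β − cos α, d + sin α − sin β) = -0.524270 rad; t = (φ − α + p/2) mod 2π = 2.522606 rad, q = (β − α − t + p) mod 2π = 5.991372 rad → L = 3.77·(2.522606 + 4.365330 + 5.991372) = 3.77·12.879308 = 48.554990 m
Shortest: LSL with L = 27.984529 m ≈ 27.9845 m
Convert LSL to answer units (arcs ×180/π): t = 0.339941·180/π = 19.4772°, p = ρ·p = 3.77·3.274304 = 12.3441 m, q = 3.808707·180/π = 218.2228°, L = 27.9845 m.

LSL: t = 19.4772°, p = 12.3441 m, q = 218.2228°, L = 27.9845 m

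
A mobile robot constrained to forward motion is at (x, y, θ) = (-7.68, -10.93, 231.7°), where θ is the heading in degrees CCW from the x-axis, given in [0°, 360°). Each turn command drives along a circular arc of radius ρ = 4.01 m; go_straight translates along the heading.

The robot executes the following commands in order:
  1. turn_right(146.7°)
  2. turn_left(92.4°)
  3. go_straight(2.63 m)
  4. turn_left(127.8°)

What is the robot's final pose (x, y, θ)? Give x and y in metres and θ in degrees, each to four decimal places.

set_pose: (x, y, θ) = (-7.6800, -10.9300, 231.7000°), ρ = 4.01
turn_right(146.7°): centre at ρ to the right, rotate −146.7° → (-14.8217, -8.0952, 85.0000°)
turn_left(92.4°): centre at ρ to the left, rotate +92.4° → (-18.6345, -3.7398, 177.4000°)
go_straight(2.63): x += 2.63·cos θ, y += 2.63·sin θ → (-21.2618, -3.6205, 177.4000°)
turn_left(127.8°): centre at ρ to the left, rotate +127.8° → (-24.7205, -9.9379, 305.2000°)

(-24.7205, -9.9379, 305.2000°)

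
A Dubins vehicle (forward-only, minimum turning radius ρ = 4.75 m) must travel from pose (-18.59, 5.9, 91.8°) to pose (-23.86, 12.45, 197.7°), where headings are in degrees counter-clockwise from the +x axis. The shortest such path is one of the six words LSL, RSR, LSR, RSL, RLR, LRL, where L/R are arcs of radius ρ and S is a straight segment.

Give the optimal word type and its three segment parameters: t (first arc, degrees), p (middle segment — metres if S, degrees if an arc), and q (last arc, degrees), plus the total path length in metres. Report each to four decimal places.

Let ψ = atan2(Δy, Δx) = atan2(6.55, -5.27) = 128.8195° be the start→goal bearing.
Normalize: d = |goal − start| / ρ = 8.406866/4.75 = 1.769867, α = (θ_start − ψ) mod 360° = 322.9805° = 5.637074 rad, β = (θ_goal − ψ) mod 360° = 68.8805° = 1.202192 rad.
Common terms: sin α = -0.602086, cos α = 0.798431, sin β = 0.932831, cos β = 0.360314, cos(α−β) = -0.273959, d² = 3.132428. Work in radians in the unit-radius frame; every candidate has L = ρ·(t + p + q).
LSL: p² = 2 + d² − 2cos(α−β) + 2d(sin α − sin β) = 0.247148; p = √p² = 0.497140; φ = atan2(cos β − cos α, d + sin α − sin β) = -1.078556 rad; t = (φ − α) mod 2π = 5.850741 rad, q = (β − φ) mod 2π = 2.280748 rad → L = 4.75·(5.850741 + 0.497140 + 2.280748) = 4.75·8.628629 = 40.985986 m
RSR: p² = 2 + d² − 2cos(α−β) + 2d(sin β − sin α) = 11.113544; p = √p² = 3.333698; φ = atan2(cos α − cos β, d − sin α + sin β) = 0.131802 rad; t = (α − φ) mod 2π = 5.505272 rad, q = (φ − β) mod 2π = 5.212795 rad → L = 4.75·(5.505272 + 3.333698 + 5.212795) = 4.75·14.051765 = 66.745885 m
LSR: p² = d² − 2 + 2cos(α−β) + 2d(sin α + sin β) = 1.755258; p = √p² = 1.324861; φ = atan2(−cos α − cos β, d + sin α + sin β) − atan2(−2, p) = 0.481644 rad; t = (φ − α) mod 2π = 1.127755 rad, q = (φ − β) mod 2π = 5.562637 rad → L = 4.75·(1.127755 + 1.324861 + 5.562637) = 4.75·8.015254 = 38.072457 m
RSL: p² = d² − 2 + 2cos(α−β) − 2d(sin α + sin β) = -0.586239 < 0 → infeasible
RLR: c = (6 − d² + 2cos(α−β) + 2d(sin α − sin β))/8 = -0.389193; p = 2π − arccos c = 4.312634 rad; φ = atan2(cos α − cos β, d − sin α + sin β) = 0.131802 rad; t = (α − φ + p/2) mod 2π = 1.378403 rad, q = (α − β − t + p) mod 2π = 1.085927 rad → L = 4.75·(1.378403 + 4.312634 + 1.085927) = 4.75·6.776963 = 32.190576 m
LRL: c = (6 − d² + 2cos(α−β) − 2d(sin α − sin β))/8 = 0.969107; p = 2π − arccos c = 6.033971 rad; φ = atan2(cos β − cos α, d + sin α − sin β) = -1.078556 rad; t = (φ − α + p/2) mod 2π = 2.584542 rad, q = (β − α − t + p) mod 2π = 5.297733 rad → L = 4.75·(2.584542 + 6.033971 + 5.297733) = 4.75·13.916246 = 66.102168 m
Shortest: RLR with L = 32.190576 m ≈ 32.1906 m
Convert RLR to answer units (arcs ×180/π): t = 1.378403·180/π = 78.9767°, p = 4.312634·180/π = 247.0957°, q = 1.085927·180/π = 62.2190°, L = 32.1906 m.

RLR: t = 78.9767°, p = 247.0957°, q = 62.2190°, L = 32.1906 m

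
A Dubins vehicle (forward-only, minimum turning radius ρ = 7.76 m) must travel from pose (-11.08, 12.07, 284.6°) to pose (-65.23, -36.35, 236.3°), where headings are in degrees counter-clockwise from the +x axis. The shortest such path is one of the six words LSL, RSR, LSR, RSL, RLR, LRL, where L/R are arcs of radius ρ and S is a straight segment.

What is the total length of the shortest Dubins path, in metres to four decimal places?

Let ψ = atan2(Δy, Δx) = atan2(-48.42, -54.15) = -138.1975° be the start→goal bearing.
Normalize: d = |goal − start| / ρ = 72.641028/7.76 = 9.360957, α = (θ_start − ψ) mod 360° = 62.7975° = 1.096023 rad, β = (θ_goal − ψ) mod 360° = 14.4975° = 0.253028 rad.
Common terms: sin α = 0.889396, cos α = 0.457137, sin β = 0.250337, cos β = 0.968159, cos(α−β) = 0.665230, d² = 87.627519. Work in radians in the unit-radius frame; every candidate has L = ρ·(t + p + q).
LSL: p² = 2 + d² − 2cos(α−β) + 2d(sin α − sin β) = 100.261466; p = √p² = 10.013065; φ = atan2(cos β − cos α, d + sin α − sin β) = 0.051058 rad; t = (φ − α) mod 2π = 5.238220 rad, q = (β − φ) mod 2π = 0.201971 rad → L = 7.76·(5.238220 + 10.013065 + 0.201971) = 7.76·15.453256 = 119.917267 m
RSR: p² = 2 + d² − 2cos(α−β) + 2d(sin β − sin α) = 76.332651; p = √p² = 8.736856; φ = atan2(cos α − cos β, d − sin α + sin β) = -0.058524 rad; t = (α − φ) mod 2π = 1.154546 rad, q = (φ − β) mod 2π = 5.971633 rad → L = 7.76·(1.154546 + 8.736856 + 5.971633) = 7.76·15.863035 = 123.097153 m
LSR: p² = d² − 2 + 2cos(α−β) + 2d(sin α + sin β) = 108.295969; p = √p² = 10.406535; φ = atan2(−cos α − cos β, d + sin α + sin β) − atan2(−2, p) = 0.054963 rad; t = (φ − α) mod 2π = 5.242126 rad, q = (φ − β) mod 2π = 6.085120 rad → L = 7.76·(5.242126 + 10.406535 + 6.085120) = 7.76·21.733780 = 168.654133 m
RSL: p² = d² − 2 + 2cos(α−β) − 2d(sin α + sin β) = 65.619991; p = √p² = 8.100617; φ = atan2(cos α + cos β, d − sin α − sin β) − atan2(2, p) = -0.070392 rad; t = (α − φ) mod 2π = 1.166415 rad, q = (β − φ) mod 2π = 0.323421 rad → L = 7.76·(1.166415 + 8.100617 + 0.323421) = 7.76·9.590452 = 74.421911 m
RLR: c = (6 − d² + 2cos(α−β) + 2d(sin α − sin β))/8 = -8.541581, |c| > 1 → infeasible
LRL: c = (6 − d² + 2cos(α−β) − 2d(sin α − sin β))/8 = -11.532683, |c| > 1 → infeasible
Shortest: RSL with L = 74.421911 m ≈ 74.4219 m

74.4219 m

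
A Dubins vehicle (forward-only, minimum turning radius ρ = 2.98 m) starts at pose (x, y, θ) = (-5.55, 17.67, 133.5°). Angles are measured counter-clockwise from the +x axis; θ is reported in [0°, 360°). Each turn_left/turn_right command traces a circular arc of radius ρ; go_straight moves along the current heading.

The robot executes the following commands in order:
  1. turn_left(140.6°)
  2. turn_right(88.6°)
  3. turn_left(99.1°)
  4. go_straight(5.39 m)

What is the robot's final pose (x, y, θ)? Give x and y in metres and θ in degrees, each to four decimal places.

(-14.6102, 3.2929, 284.6000°)

set_pose: (x, y, θ) = (-5.5500, 17.6700, 133.5000°), ρ = 2.98
turn_left(140.6°): centre at ρ to the left, rotate +140.6° → (-10.6840, 15.4056, 274.1000°)
turn_right(88.6°): centre at ρ to the right, rotate −88.6° → (-13.3707, 12.2263, 185.5000°)
turn_left(99.1°): centre at ρ to the left, rotate +99.1° → (-15.9689, 8.5089, 284.6000°)
go_straight(5.39): x += 5.39·cos θ, y += 5.39·sin θ → (-14.6102, 3.2929, 284.6000°)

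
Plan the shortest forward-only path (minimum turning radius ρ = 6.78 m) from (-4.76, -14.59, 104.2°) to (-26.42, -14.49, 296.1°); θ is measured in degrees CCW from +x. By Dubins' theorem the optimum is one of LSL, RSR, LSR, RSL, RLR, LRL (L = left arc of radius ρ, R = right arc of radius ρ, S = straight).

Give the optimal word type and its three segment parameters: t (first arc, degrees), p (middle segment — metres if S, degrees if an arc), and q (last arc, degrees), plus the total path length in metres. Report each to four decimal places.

LSL: t = 47.9921°, p = 10.1734 m, q = 143.9079°, L = 32.8816 m

Let ψ = atan2(Δy, Δx) = atan2(0.10, -21.66) = 179.7355° be the start→goal bearing.
Normalize: d = |goal − start| / ρ = 21.660231/6.78 = 3.194724, α = (θ_start − ψ) mod 360° = 284.4645° = 4.964843 rad, β = (θ_goal − ψ) mod 360° = 116.3645° = 2.030944 rad.
Common terms: sin α = -0.968302, cos α = 0.249780, sin β = 0.895987, cos β = -0.444080, cos(α−β) = -0.978509, d² = 10.206263. Work in radians in the unit-radius frame; every candidate has L = ρ·(t + p + q).
LSL: p² = 2 + d² − 2cos(α−β) + 2d(sin α − sin β) = 2.251500; p = √p² = 1.500500; φ = atan2(cos β − cos α, d + sin α − sin β) = -0.480722 rad; t = (φ − α) mod 2π = 0.837620 rad, q = (β − φ) mod 2π = 2.511666 rad → L = 6.78·(0.837620 + 1.500500 + 2.511666) = 6.78·4.849787 = 32.881554 m
RSR: p² = 2 + d² − 2cos(α−β) + 2d(sin β − sin α) = 26.075063; p = √p² = 5.106375; φ = atan2(cos α − cos β, d − sin α + sin β) = 0.136303 rad; t = (α − φ) mod 2π = 4.828540 rad, q = (φ − β) mod 2π = 4.388544 rad → L = 6.78·(4.828540 + 5.106375 + 4.388544) = 6.78·14.323459 = 97.113049 m
LSR: p² = d² − 2 + 2cos(α−β) + 2d(sin α + sin β) = 5.787189; p = √p² = 2.405658; φ = atan2(−cos α − cos β, d + sin α + sin β) − atan2(−2, p) = 0.755728 rad; t = (φ − α) mod 2π = 2.074071 rad, q = (φ − β) mod 2π = 5.007969 rad → L = 6.78·(2.074071 + 2.405658 + 5.007969) = 6.78·9.487698 = 64.326591 m
RSL: p² = d² − 2 + 2cos(α−β) − 2d(sin α + sin β) = 6.711302; p = √p² = 2.590618; φ = atan2(cos α + cos β, d − sin α − sin β) − atan2(2, p) = -0.716846 rad; t = (α − φ) mod 2π = 5.681689 rad, q = (β − φ) mod 2π = 2.747790 rad → L = 6.78·(5.681689 + 2.590618 + 2.747790) = 6.78·11.020097 = 74.716259 m
RLR: c = (6 − d² + 2cos(α−β) + 2d(sin α − sin β))/8 = -2.259383, |c| > 1 → infeasible
LRL: c = (6 − d² + 2cos(α−β) − 2d(sin α − sin β))/8 = 0.718562; p = 2π − arccos c = 5.514122 rad; φ = atan2(cos β − cos α, d + sin α − sin β) = -0.480722 rad; t = (φ − α + p/2) mod 2π = 3.594681 rad, q = (β − α − t + p) mod 2π = 5.268728 rad → L = 6.78·(3.594681 + 5.514122 + 5.268728) = 6.78·14.377531 = 97.479661 m
Shortest: LSL with L = 32.881554 m ≈ 32.8816 m
Convert LSL to answer units (arcs ×180/π): t = 0.837620·180/π = 47.9921°, p = ρ·p = 6.78·1.500500 = 10.1734 m, q = 2.511666·180/π = 143.9079°, L = 32.8816 m.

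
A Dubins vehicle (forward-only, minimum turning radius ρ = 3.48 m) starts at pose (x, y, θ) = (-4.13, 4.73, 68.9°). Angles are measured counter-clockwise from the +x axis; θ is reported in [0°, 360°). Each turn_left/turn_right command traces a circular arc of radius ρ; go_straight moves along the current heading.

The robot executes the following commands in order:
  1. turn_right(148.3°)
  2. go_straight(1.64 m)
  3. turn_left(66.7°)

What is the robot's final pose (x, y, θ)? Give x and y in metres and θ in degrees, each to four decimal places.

(5.4945, -0.2494, 347.3000°)

set_pose: (x, y, θ) = (-4.1300, 4.7300, 68.9000°), ρ = 3.48
turn_right(148.3°): centre at ρ to the right, rotate −148.3° → (2.5373, 4.1174, -79.4000° ≡ 280.6000°)
go_straight(1.64): x += 1.64·cos θ, y += 1.64·sin θ → (2.8390, 2.5053, 280.6000°)
turn_left(66.7°): centre at ρ to the left, rotate +66.7° → (5.4945, -0.2494, 347.3000°)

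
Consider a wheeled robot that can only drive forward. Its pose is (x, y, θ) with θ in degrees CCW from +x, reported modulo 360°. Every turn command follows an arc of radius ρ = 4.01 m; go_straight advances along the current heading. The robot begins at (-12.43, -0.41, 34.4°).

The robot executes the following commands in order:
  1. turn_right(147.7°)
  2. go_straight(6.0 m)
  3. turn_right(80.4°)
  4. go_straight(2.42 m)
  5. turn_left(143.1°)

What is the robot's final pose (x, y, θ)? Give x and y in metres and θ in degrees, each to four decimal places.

set_pose: (x, y, θ) = (-12.4300, -0.4100, 34.4000°), ρ = 4.01
turn_right(147.7°): centre at ρ to the right, rotate −147.7° → (-6.4815, -5.3048, -113.3000° ≡ 246.7000°)
go_straight(6.0): x += 6.0·cos θ, y += 6.0·sin θ → (-8.8548, -10.8155, 246.7000°)
turn_right(80.4°): centre at ρ to the right, rotate −80.4° → (-13.4875, -13.1253, 166.3000°)
go_straight(2.42): x += 2.42·cos θ, y += 2.42·sin θ → (-15.8386, -12.5521, 166.3000°)
turn_left(143.1°): centre at ρ to the left, rotate +143.1° → (-19.8870, -18.9933, 309.4000°)

(-19.8870, -18.9933, 309.4000°)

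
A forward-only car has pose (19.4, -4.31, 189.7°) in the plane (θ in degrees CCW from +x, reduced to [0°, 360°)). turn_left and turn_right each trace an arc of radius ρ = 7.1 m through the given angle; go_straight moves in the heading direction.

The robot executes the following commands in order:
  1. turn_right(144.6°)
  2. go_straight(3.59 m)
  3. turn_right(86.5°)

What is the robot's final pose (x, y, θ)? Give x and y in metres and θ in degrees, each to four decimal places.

(25.4331, 10.5572, 318.6000°)

set_pose: (x, y, θ) = (19.4000, -4.3100, 189.7000°), ρ = 7.1
turn_right(144.6°): centre at ρ to the right, rotate −144.6° → (13.1745, 7.7002, 45.1000°)
go_straight(3.59): x += 3.59·cos θ, y += 3.59·sin θ → (15.7086, 10.2431, 45.1000°)
turn_right(86.5°): centre at ρ to the right, rotate −86.5° → (25.4331, 10.5572, -41.4000° ≡ 318.6000°)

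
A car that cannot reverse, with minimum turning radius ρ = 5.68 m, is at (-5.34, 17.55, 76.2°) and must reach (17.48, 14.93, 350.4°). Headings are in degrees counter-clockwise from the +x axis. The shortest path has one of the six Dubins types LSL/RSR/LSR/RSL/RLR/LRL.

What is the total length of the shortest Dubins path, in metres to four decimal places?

Let ψ = atan2(Δy, Δx) = atan2(-2.62, 22.82) = -6.5495° be the start→goal bearing.
Normalize: d = |goal − start| / ρ = 22.969911/5.68 = 4.043998, α = (θ_start − ψ) mod 360° = 82.7495° = 1.444252 rad, β = (θ_goal − ψ) mod 360° = 356.9495° = 6.229945 rad.
Common terms: sin α = 0.992004, cos α = 0.126207, sin β = -0.053215, cos β = 0.998583, cos(α−β) = 0.073238, d² = 16.353923. Work in radians in the unit-radius frame; every candidate has L = ρ·(t + p + q).
LSL: p² = 2 + d² − 2cos(α−β) + 2d(sin α − sin β) = 26.661177; p = √p² = 5.163446; φ = atan2(cos β − cos α, d + sin α − sin β) = 0.169767 rad; t = (φ − α) mod 2π = 5.008700 rad, q = (β − φ) mod 2π = 6.060178 rad → L = 5.68·(5.008700 + 5.163446 + 6.060178) = 5.68·16.232324 = 92.199602 m
RSR: p² = 2 + d² − 2cos(α−β) + 2d(sin β − sin α) = 9.753716; p = √p² = 3.123094; φ = atan2(cos α − cos β, d − sin α + sin β) = -0.283097 rad; t = (α − φ) mod 2π = 1.727349 rad, q = (φ − β) mod 2π = 6.053329 rad → L = 5.68·(1.727349 + 3.123094 + 6.053329) = 5.68·10.903772 = 61.933424 m
LSR: p² = d² − 2 + 2cos(α−β) + 2d(sin α + sin β) = 22.093318; p = √p² = 4.700353; φ = atan2(−cos α − cos β, d + sin α + sin β) − atan2(−2, p) = 0.180280 rad; t = (φ − α) mod 2π = 5.019213 rad, q = (φ − β) mod 2π = 0.233521 rad → L = 5.68·(5.019213 + 4.700353 + 0.233521) = 5.68·9.953087 = 56.533534 m
RSL: p² = d² − 2 + 2cos(α−β) − 2d(sin α + sin β) = 6.907481; p = √p² = 2.628209; φ = atan2(cos α + cos β, d − sin α − sin β) − atan2(2, p) = -0.302963 rad; t = (α − φ) mod 2π = 1.747214 rad, q = (β − φ) mod 2π = 0.249722 rad → L = 5.68·(1.747214 + 2.628209 + 0.249722) = 5.68·4.625145 = 26.270824 m
RLR: c = (6 − d² + 2cos(α−β) + 2d(sin α − sin β))/8 = -0.219214; p = 2π − arccos c = 4.491380 rad; φ = atan2(cos α − cos β, d − sin α + sin β) = -0.283097 rad; t = (α − φ + p/2) mod 2π = 3.973039 rad, q = (α − β − t + p) mod 2π = 2.015833 rad → L = 5.68·(3.973039 + 4.491380 + 2.015833) = 5.68·10.480252 = 59.527831 m
LRL: c = (6 − d² + 2cos(α−β) − 2d(sin α − sin β))/8 = -2.332647, |c| > 1 → infeasible
Shortest: RSL with L = 26.270824 m ≈ 26.2708 m

26.2708 m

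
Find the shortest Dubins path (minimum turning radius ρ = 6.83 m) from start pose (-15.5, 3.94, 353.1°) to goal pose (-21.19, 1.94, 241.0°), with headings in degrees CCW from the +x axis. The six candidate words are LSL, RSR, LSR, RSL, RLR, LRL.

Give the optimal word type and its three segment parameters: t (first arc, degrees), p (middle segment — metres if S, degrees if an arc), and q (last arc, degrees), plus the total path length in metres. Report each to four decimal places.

RLR: t = 0.1478°, p = 300.6306°, q = 52.5828°, L = 42.1228 m

Let ψ = atan2(Δy, Δx) = atan2(-2.00, -5.69) = -160.6337° be the start→goal bearing.
Normalize: d = |goal − start| / ρ = 6.031260/6.83 = 0.883054, α = (θ_start − ψ) mod 360° = 153.7337° = 2.683160 rad, β = (θ_goal − ψ) mod 360° = 41.6337° = 0.726646 rad.
Common terms: sin α = 0.442543, cos α = -0.896747, sin β = 0.664366, cos β = 0.747407, cos(α−β) = -0.376224, d² = 0.779785. Work in radians in the unit-radius frame; every candidate has L = ρ·(t + p + q).
LSL: p² = 2 + d² − 2cos(α−β) + 2d(sin α − sin β) = 3.140469; p = √p² = 1.772137; φ = atan2(cos β − cos α, d + sin α − sin β) = 1.188420 rad; t = (φ − α) mod 2π = 4.788445 rad, q = (β − φ) mod 2π = 5.821411 rad → L = 6.83·(4.788445 + 1.772137 + 5.821411) = 6.83·12.381993 = 84.569015 m
RSR: p² = 2 + d² − 2cos(α−β) + 2d(sin β − sin α) = 3.923997; p = √p² = 1.980908; φ = atan2(cos α − cos β, d − sin α + sin β) = -0.979108 rad; t = (α − φ) mod 2π = 3.662268 rad, q = (φ − β) mod 2π = 4.577431 rad → L = 6.83·(3.662268 + 1.980908 + 4.577431) = 6.83·10.220608 = 69.806750 m
LSR: p² = d² − 2 + 2cos(α−β) + 2d(sin α + sin β) = -0.017741 < 0 → infeasible
RSL: p² = d² − 2 + 2cos(α−β) − 2d(sin α + sin β) = -3.927586 < 0 → infeasible
RLR: c = (6 − d² + 2cos(α−β) + 2d(sin α − sin β))/8 = 0.509500; p = 2π − arccos c = 5.246993 rad; φ = atan2(cos α − cos β, d − sin α + sin β) = -0.979108 rad; t = (α − φ + p/2) mod 2π = 0.002579 rad, q = (α − β − t + p) mod 2π = 0.917743 rad → L = 6.83·(0.002579 + 5.246993 + 0.917743) = 6.83·6.167315 = 42.122760 m
LRL: c = (6 − d² + 2cos(α−β) − 2d(sin α − sin β))/8 = 0.607441; p = 2π − arccos c = 5.365225 rad; φ = atan2(cos β − cos α, d + sin α − sin β) = 1.188420 rad; t = (φ − α + p/2) mod 2π = 1.187872 rad, q = (β − α − t + p) mod 2π = 2.220838 rad → L = 6.83·(1.187872 + 5.365225 + 2.220838) = 6.83·8.773935 = 59.925976 m
Shortest: RLR with L = 42.122760 m ≈ 42.1228 m
Convert RLR to answer units (arcs ×180/π): t = 0.002579·180/π = 0.1478°, p = 5.246993·180/π = 300.6306°, q = 0.917743·180/π = 52.5828°, L = 42.1228 m.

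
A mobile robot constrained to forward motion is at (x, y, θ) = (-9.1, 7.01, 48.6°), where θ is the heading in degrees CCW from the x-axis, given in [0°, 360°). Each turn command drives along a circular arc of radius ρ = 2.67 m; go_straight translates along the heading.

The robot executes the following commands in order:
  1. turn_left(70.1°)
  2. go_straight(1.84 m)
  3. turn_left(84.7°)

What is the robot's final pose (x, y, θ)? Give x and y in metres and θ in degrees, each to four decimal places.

(-13.0468, 12.8401, 203.4000°)

set_pose: (x, y, θ) = (-9.1000, 7.0100, 48.6000°), ρ = 2.67
turn_left(70.1°): centre at ρ to the left, rotate +70.1° → (-8.7608, 10.0579, 118.7000°)
go_straight(1.84): x += 1.84·cos θ, y += 1.84·sin θ → (-9.6444, 11.6718, 118.7000°)
turn_left(84.7°): centre at ρ to the left, rotate +84.7° → (-13.0468, 12.8401, 203.4000°)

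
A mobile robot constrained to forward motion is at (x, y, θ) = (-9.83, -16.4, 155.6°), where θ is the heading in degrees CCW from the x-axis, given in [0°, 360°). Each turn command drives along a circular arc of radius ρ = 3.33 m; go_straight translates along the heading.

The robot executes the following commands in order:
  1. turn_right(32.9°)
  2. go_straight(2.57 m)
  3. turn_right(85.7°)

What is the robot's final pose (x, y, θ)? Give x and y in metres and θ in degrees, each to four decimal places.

set_pose: (x, y, θ) = (-9.8300, -16.4000, 155.6000°), ρ = 3.33
turn_right(32.9°): centre at ρ to the right, rotate −32.9° → (-11.2566, -15.1664, 122.7000°)
go_straight(2.57): x += 2.57·cos θ, y += 2.57·sin θ → (-12.6450, -13.0037, 122.7000°)
turn_right(85.7°): centre at ρ to the right, rotate −85.7° → (-11.8468, -8.5453, 37.0000°)

(-11.8468, -8.5453, 37.0000°)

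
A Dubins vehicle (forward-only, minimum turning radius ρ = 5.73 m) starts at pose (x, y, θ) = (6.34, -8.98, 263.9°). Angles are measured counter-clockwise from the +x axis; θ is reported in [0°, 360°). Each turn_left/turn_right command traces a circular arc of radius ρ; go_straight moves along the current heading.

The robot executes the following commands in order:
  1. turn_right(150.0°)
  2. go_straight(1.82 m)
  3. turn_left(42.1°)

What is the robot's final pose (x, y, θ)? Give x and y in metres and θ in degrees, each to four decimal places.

(-8.2417, -6.1155, 156.0000°)

set_pose: (x, y, θ) = (6.3400, -8.9800, 263.9000°), ρ = 5.73
turn_right(150.0°): centre at ρ to the right, rotate −150.0° → (-4.5962, -10.6926, 113.9000°)
go_straight(1.82): x += 1.82·cos θ, y += 1.82·sin θ → (-5.3336, -9.0286, 113.9000°)
turn_left(42.1°): centre at ρ to the left, rotate +42.1° → (-8.2417, -6.1155, 156.0000°)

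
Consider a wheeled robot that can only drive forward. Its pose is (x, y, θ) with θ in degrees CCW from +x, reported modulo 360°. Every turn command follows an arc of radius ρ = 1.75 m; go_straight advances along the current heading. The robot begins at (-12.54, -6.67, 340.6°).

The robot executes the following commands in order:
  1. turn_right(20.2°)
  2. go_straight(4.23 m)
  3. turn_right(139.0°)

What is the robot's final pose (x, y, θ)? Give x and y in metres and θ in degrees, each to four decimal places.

(-9.8193, -12.7664, 181.4000°)

set_pose: (x, y, θ) = (-12.5400, -6.6700, 340.6000°), ρ = 1.75
turn_right(20.2°): centre at ρ to the right, rotate −20.2° → (-12.0058, -6.9722, 320.4000°)
go_straight(4.23): x += 4.23·cos θ, y += 4.23·sin θ → (-8.7465, -9.6685, 320.4000°)
turn_right(139.0°): centre at ρ to the right, rotate −139.0° → (-9.8193, -12.7664, 181.4000°)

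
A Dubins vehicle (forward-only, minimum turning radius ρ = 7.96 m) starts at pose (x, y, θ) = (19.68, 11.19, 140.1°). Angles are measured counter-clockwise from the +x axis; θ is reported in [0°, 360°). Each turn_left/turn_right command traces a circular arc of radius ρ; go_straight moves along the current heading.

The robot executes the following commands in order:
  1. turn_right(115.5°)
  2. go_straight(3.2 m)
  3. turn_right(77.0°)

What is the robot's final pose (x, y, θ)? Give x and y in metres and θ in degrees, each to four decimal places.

set_pose: (x, y, θ) = (19.6800, 11.1900, 140.1000°), ρ = 7.96
turn_right(115.5°): centre at ρ to the right, rotate −115.5° → (21.4723, 24.5342, 24.6000°)
go_straight(3.2): x += 3.2·cos θ, y += 3.2·sin θ → (24.3819, 25.8663, 24.6000°)
turn_right(77.0°): centre at ρ to the right, rotate −77.0° → (34.0021, 23.4855, -52.4000° ≡ 307.6000°)

(34.0021, 23.4855, 307.6000°)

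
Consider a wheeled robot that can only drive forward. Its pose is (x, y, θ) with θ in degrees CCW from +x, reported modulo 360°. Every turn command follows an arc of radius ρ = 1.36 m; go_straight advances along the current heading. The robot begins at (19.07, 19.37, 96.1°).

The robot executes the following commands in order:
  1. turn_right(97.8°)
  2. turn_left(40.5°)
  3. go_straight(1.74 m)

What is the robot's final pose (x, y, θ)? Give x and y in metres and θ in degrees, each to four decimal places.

(22.7112, 22.2637, 38.8000°)

set_pose: (x, y, θ) = (19.0700, 19.3700, 96.1000°), ρ = 1.36
turn_right(97.8°): centre at ρ to the right, rotate −97.8° → (20.4626, 20.8739, -1.7000° ≡ 358.3000°)
turn_left(40.5°): centre at ρ to the left, rotate +40.5° → (21.3552, 21.1734, 398.8000° ≡ 38.8000°)
go_straight(1.74): x += 1.74·cos θ, y += 1.74·sin θ → (22.7112, 22.2637, 38.8000°)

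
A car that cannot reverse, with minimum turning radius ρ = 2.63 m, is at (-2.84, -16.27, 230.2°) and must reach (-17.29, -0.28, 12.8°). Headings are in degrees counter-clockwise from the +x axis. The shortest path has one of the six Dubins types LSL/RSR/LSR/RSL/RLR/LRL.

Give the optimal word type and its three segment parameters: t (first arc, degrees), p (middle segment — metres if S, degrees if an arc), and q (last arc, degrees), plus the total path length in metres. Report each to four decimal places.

Let ψ = atan2(Δy, Δx) = atan2(15.99, -14.45) = 132.1038° be the start→goal bearing.
Normalize: d = |goal − start| / ρ = 21.551858/2.63 = 8.194623, α = (θ_start − ψ) mod 360° = 98.0962° = 1.712102 rad, β = (θ_goal − ψ) mod 360° = 240.6962° = 4.200941 rad.
Common terms: sin α = 0.990033, cos α = -0.140836, sin β = -0.872037, cos β = -0.489440, cos(α−β) = -0.794415, d² = 67.151845. Work in radians in the unit-radius frame; every candidate has L = ρ·(t + p + q).
LSL: p² = 2 + d² − 2cos(α−β) + 2d(sin α − sin β) = 101.258595; p = √p² = 10.062733; φ = atan2(cos β − cos α, d + sin α − sin β) = -0.034650 rad; t = (φ − α) mod 2π = 4.536434 rad, q = (β − φ) mod 2π = 4.235591 rad → L = 2.63·(4.536434 + 10.062733 + 4.235591) = 2.63·18.834758 = 49.535413 m
RSR: p² = 2 + d² − 2cos(α−β) + 2d(sin β − sin α) = 40.222755; p = √p² = 6.342141; φ = atan2(cos α − cos β, d − sin α + sin β) = 0.054994 rad; t = (α − φ) mod 2π = 1.657108 rad, q = (φ − β) mod 2π = 2.137238 rad → L = 2.63·(1.657108 + 6.342141 + 2.137238) = 2.63·10.136487 = 26.658961 m
LSR: p² = d² − 2 + 2cos(α−β) + 2d(sin α + sin β) = 65.496885; p = √p² = 8.093015; φ = atan2(−cos α − cos β, d + sin α + sin β) − atan2(−2, p) = 0.317949 rad; t = (φ − α) mod 2π = 4.889033 rad, q = (φ − β) mod 2π = 2.400193 rad → L = 2.63·(4.889033 + 8.093015 + 2.400193) = 2.63·15.382241 = 40.455294 m
RSL: p² = d² − 2 + 2cos(α−β) − 2d(sin α + sin β) = 61.629148; p = √p² = 7.850423; φ = atan2(cos α + cos β, d − sin α − sin β) − atan2(2, p) = -0.327336 rad; t = (α − φ) mod 2π = 2.039438 rad, q = (β − φ) mod 2π = 4.528277 rad → L = 2.63·(2.039438 + 7.850423 + 4.528277) = 2.63·14.418138 = 37.919703 m
RLR: c = (6 − d² + 2cos(α−β) + 2d(sin α − sin β))/8 = -4.027844, |c| > 1 → infeasible
LRL: c = (6 − d² + 2cos(α−β) − 2d(sin α − sin β))/8 = -11.657324, |c| > 1 → infeasible
Shortest: RSR with L = 26.658961 m ≈ 26.6590 m
Convert RSR to answer units (arcs ×180/π): t = 1.657108·180/π = 94.9453°, p = ρ·p = 2.63·6.342141 = 16.6798 m, q = 2.137238·180/π = 122.4547°, L = 26.6590 m.

RSR: t = 94.9453°, p = 16.6798 m, q = 122.4547°, L = 26.6590 m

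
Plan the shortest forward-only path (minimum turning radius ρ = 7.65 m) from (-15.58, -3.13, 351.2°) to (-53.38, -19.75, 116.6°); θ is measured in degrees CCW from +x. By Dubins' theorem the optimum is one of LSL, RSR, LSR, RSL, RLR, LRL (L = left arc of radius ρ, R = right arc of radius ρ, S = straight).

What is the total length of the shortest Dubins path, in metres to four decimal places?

Let ψ = atan2(Δy, Δx) = atan2(-16.62, -37.80) = -156.2657° be the start→goal bearing.
Normalize: d = |goal − start| / ρ = 41.292425/7.65 = 5.397703, α = (θ_start − ψ) mod 360° = 147.4657° = 2.573763 rad, β = (θ_goal − ψ) mod 360° = 272.8657° = 4.762406 rad.
Common terms: sin α = 0.537804, cos α = -0.843070, sin β = -0.998749, cos β = 0.049996, cos(α−β) = -0.579281, d² = 29.135194. Work in radians in the unit-radius frame; every candidate has L = ρ·(t + p + q).
LSL: p² = 2 + d² − 2cos(α−β) + 2d(sin α − sin β) = 48.881471; p = √p² = 6.991528; φ = atan2(cos β − cos α, d + sin α − sin β) = 0.128085 rad; t = (φ − α) mod 2π = 3.837508 rad, q = (β − φ) mod 2π = 4.634320 rad → L = 7.65·(3.837508 + 6.991528 + 4.634320) = 7.65·15.463357 = 118.294679 m
RSR: p² = 2 + d² − 2cos(α−β) + 2d(sin β − sin α) = 15.706042; p = √p² = 3.963085; φ = atan2(cos α − cos β, d − sin α + sin β) = -0.227298 rad; t = (α − φ) mod 2π = 2.801061 rad, q = (φ − β) mod 2π = 1.293481 rad → L = 7.65·(2.801061 + 3.963085 + 1.293481) = 7.65·8.057627 = 61.640849 m
LSR: p² = d² − 2 + 2cos(α−β) + 2d(sin α + sin β) = 21.000536; p = √p² = 4.582634; φ = atan2(−cos α − cos β, d + sin α + sin β) − atan2(−2, p) = 0.570798 rad; t = (φ − α) mod 2π = 4.280221 rad, q = (φ − β) mod 2π = 2.091578 rad → L = 7.65·(4.280221 + 4.582634 + 2.091578) = 7.65·10.954432 = 83.801408 m
RSL: p² = d² − 2 + 2cos(α−β) − 2d(sin α + sin β) = 30.952727; p = √p² = 5.563518; φ = atan2(cos α + cos β, d − sin α − sin β) − atan2(2, p) = -0.479650 rad; t = (α − φ) mod 2π = 3.053412 rad, q = (β − φ) mod 2π = 5.242055 rad → L = 7.65·(3.053412 + 5.563518 + 5.242055) = 7.65·13.858985 = 106.021238 m
RLR: c = (6 − d² + 2cos(α−β) + 2d(sin α − sin β))/8 = -0.963255; p = 2π − arccos c = 3.413519 rad; φ = atan2(cos α − cos β, d − sin α + sin β) = -0.227298 rad; t = (α − φ + p/2) mod 2π = 4.507821 rad, q = (α − β − t + p) mod 2π = 3.000241 rad → L = 7.65·(4.507821 + 3.413519 + 3.000241) = 7.65·10.921580 = 83.550090 m
LRL: c = (6 − d² + 2cos(α−β) − 2d(sin α − sin β))/8 = -5.110184, |c| > 1 → infeasible
Shortest: RSR with L = 61.640849 m ≈ 61.6408 m

61.6408 m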